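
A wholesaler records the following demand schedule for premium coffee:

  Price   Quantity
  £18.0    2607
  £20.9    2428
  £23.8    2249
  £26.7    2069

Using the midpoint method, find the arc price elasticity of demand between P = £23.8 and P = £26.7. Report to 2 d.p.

At P = 23.8, Q = 2249; at P = 26.7, Q = 2069.
ΔQ = -180, ΔP = 2.9. Midpoints: P̄ = 25.25, Q̄ = 2159.0.
ε = (ΔQ/ΔP)(P̄/Q̄) = (-180/2.9)(25.25/2159.0).

-0.73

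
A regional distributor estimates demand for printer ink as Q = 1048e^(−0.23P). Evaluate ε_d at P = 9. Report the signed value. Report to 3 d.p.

-2.070

At P = 9, Q = 132.243.
dQ/dP = −0.23·1048e^(−0.23P) = −0.23Q = -30.416.
ε = (dQ/dP)(P/Q) = (-30.416)(9/132.243).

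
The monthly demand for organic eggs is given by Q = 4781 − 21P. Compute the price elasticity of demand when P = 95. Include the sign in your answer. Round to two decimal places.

-0.72

At P = 95, Q = 2786.
dQ/dP = −21.
ε = (dQ/dP)(P/Q) = (-21)(95/2786).
|ε| < 1, so demand is inelastic at this price.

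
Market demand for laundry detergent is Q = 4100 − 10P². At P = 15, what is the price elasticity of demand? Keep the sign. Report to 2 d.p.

-2.43

At P = 15, Q = 1850.
dQ/dP = −20P = -300.
ε = (dQ/dP)(P/Q) = (-300)(15/1850).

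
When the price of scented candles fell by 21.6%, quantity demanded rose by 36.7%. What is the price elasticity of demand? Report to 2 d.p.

ε = %ΔQ / %ΔP = (36.7)/(-21.6) = -1.699.

-1.70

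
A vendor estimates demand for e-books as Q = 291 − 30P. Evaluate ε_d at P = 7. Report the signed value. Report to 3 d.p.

At P = 7, Q = 81.
dQ/dP = −30.
ε = (dQ/dP)(P/Q) = (-30)(7/81).

-2.593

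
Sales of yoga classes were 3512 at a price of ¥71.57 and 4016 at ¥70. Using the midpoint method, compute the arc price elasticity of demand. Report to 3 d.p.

-6.037

ΔQ = 4016 − 3512 = 504; ΔP = 70 − 71.57 = -1.57.
Midpoints: P̄ = 70.78, Q̄ = 3764.0.
ε = (ΔQ/ΔP)(P̄/Q̄) = (504/-1.57)(70.78/3764.0).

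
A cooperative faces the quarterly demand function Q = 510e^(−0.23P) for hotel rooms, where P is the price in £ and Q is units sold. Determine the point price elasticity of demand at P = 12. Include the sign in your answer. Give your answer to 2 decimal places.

-2.76

At P = 12, Q = 32.279.
dQ/dP = −0.23·510e^(−0.23P) = −0.23Q = -7.424.
ε = (dQ/dP)(P/Q) = (-7.424)(12/32.279).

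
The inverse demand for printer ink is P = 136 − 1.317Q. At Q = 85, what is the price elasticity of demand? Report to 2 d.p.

At Q = 85, P = 136 − 1.317(85) = 24.06.
dP/dQ = −1.317, so dQ/dP = 1/(−1.317) = -0.759.
ε = (dQ/dP)(P/Q) = (-0.759)(24.06/85).

-0.21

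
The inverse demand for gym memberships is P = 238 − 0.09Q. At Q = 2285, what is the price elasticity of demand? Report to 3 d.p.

-0.157

At Q = 2285, P = 238 − 0.09(2285) = 32.35.
dP/dQ = −0.09, so dQ/dP = 1/(−0.09) = -11.111.
ε = (dQ/dP)(P/Q) = (-11.111)(32.35/2285).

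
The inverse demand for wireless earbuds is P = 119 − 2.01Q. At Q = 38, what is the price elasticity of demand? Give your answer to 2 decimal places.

-0.56

At Q = 38, P = 119 − 2.01(38) = 42.62.
dP/dQ = −2.01, so dQ/dP = 1/(−2.01) = -0.498.
ε = (dQ/dP)(P/Q) = (-0.498)(42.62/38).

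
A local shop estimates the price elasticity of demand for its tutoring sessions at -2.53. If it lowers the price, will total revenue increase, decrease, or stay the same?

increase

|ε| = 2.53 > 1, so demand is elastic. A price cut therefore raises total revenue.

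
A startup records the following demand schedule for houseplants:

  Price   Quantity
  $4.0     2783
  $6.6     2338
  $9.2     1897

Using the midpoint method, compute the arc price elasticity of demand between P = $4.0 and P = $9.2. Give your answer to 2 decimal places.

At P = 4.0, Q = 2783; at P = 9.2, Q = 1897.
ΔQ = -886, ΔP = 5.2. Midpoints: P̄ = 6.60, Q̄ = 2340.0.
ε = (ΔQ/ΔP)(P̄/Q̄) = (-886/5.2)(6.60/2340.0).

-0.48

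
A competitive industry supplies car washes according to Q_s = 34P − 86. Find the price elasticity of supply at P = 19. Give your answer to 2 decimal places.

1.15

At P = 19, Q_s = 560.
dQ_s/dP = 34.
ε_s = (dQ_s/dP)(P/Q_s) = (34)(19/560).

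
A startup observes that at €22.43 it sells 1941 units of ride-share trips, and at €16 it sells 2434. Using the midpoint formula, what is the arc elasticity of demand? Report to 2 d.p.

ΔQ = 2434 − 1941 = 493; ΔP = 16 − 22.43 = -6.43.
Midpoints: P̄ = 19.21, Q̄ = 2187.5.
ε = (ΔQ/ΔP)(P̄/Q̄) = (493/-6.43)(19.21/2187.5).

-0.67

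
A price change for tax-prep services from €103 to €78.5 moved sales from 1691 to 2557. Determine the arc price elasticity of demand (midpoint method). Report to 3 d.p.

ΔQ = 2557 − 1691 = 866; ΔP = 78.5 − 103 = -24.5.
Midpoints: P̄ = 90.75, Q̄ = 2124.0.
ε = (ΔQ/ΔP)(P̄/Q̄) = (866/-24.5)(90.75/2124.0).

-1.510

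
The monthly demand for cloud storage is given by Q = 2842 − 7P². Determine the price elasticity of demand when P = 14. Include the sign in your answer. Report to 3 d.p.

At P = 14, Q = 1470.
dQ/dP = −14P = -196.
ε = (dQ/dP)(P/Q) = (-196)(14/1470).

-1.867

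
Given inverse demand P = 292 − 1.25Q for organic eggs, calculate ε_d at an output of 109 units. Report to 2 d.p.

-1.14

At Q = 109, P = 292 − 1.25(109) = 155.75.
dP/dQ = −1.25, so dQ/dP = 1/(−1.25) = -0.800.
ε = (dQ/dP)(P/Q) = (-0.800)(155.75/109).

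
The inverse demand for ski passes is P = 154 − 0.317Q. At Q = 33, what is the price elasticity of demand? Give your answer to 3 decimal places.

-13.721

At Q = 33, P = 154 − 0.317(33) = 143.54.
dP/dQ = −0.317, so dQ/dP = 1/(−0.317) = -3.155.
ε = (dQ/dP)(P/Q) = (-3.155)(143.54/33).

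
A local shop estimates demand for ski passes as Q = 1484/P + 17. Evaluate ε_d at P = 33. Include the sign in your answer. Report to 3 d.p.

At P = 33, Q = 61.970.
dQ/dP = −1484/P² = -1.363.
ε = (dQ/dP)(P/Q) = (-1.363)(33/61.970).

-0.726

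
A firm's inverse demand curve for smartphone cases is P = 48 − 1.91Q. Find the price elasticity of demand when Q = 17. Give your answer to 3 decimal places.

At Q = 17, P = 48 − 1.91(17) = 15.53.
dP/dQ = −1.91, so dQ/dP = 1/(−1.91) = -0.524.
ε = (dQ/dP)(P/Q) = (-0.524)(15.53/17).

-0.478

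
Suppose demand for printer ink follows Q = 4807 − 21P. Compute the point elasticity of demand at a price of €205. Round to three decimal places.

At P = 205, Q = 502.
dQ/dP = −21.
ε = (dQ/dP)(P/Q) = (-21)(205/502).

-8.576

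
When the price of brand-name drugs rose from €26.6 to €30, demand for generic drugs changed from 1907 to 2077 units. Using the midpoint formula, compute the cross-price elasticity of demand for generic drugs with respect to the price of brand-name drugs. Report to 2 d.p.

0.71

ΔQ_x = 2077 − 1907 = 170; ΔP_y = 30 − 26.6 = 3.4.
Midpoints: P̄_y = 28.30, Q̄_x = 1992.0.
ε_xy = (ΔQ_x/ΔP_y)(P̄_y/Q̄_x) = (170/3.4)(28.30/1992.0).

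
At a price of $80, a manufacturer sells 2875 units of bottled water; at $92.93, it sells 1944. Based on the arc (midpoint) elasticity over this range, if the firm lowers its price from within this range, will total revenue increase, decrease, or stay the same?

increase

Arc ε = (-931/12.93)(86.47/2409.5) ≈ -2.584.
|ε| = 2.58 > 1, so demand is elastic. A price cut therefore raises total revenue.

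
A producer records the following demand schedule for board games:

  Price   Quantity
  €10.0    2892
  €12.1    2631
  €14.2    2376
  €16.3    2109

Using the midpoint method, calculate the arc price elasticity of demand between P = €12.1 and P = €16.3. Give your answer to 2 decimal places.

At P = 12.1, Q = 2631; at P = 16.3, Q = 2109.
ΔQ = -522, ΔP = 4.2. Midpoints: P̄ = 14.20, Q̄ = 2370.0.
ε = (ΔQ/ΔP)(P̄/Q̄) = (-522/4.2)(14.20/2370.0).

-0.74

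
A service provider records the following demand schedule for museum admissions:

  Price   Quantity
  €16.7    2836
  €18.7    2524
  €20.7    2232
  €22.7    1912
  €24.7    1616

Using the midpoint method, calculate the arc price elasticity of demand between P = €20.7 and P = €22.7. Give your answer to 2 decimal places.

At P = 20.7, Q = 2232; at P = 22.7, Q = 1912.
ΔQ = -320, ΔP = 2.0. Midpoints: P̄ = 21.70, Q̄ = 2072.0.
ε = (ΔQ/ΔP)(P̄/Q̄) = (-320/2.0)(21.70/2072.0).

-1.68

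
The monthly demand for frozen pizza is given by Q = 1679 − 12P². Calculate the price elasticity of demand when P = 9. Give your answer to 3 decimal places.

-2.750

At P = 9, Q = 707.
dQ/dP = −24P = -216.
ε = (dQ/dP)(P/Q) = (-216)(9/707).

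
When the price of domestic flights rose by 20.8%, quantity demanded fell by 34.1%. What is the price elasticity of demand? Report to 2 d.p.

-1.64

ε = %ΔQ / %ΔP = (-34.1)/(20.8) = -1.639.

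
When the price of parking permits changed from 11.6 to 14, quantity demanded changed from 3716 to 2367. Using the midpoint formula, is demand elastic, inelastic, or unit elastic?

elastic

Arc ε ≈ -2.365.
|ε| = 2.37 > 1.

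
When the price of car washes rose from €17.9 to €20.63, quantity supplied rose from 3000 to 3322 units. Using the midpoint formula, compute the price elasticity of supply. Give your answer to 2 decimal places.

0.72

ΔQ = 3322 − 3000 = 322; ΔP = 20.63 − 17.9 = 2.73.
Midpoints: P̄ = 19.27, Q̄ = 3161.0.
ε_s = (ΔQ/ΔP)(P̄/Q̄) = (322/2.73)(19.27/3161.0).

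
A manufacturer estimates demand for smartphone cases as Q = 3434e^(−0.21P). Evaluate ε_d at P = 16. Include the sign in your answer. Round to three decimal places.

At P = 16, Q = 119.281.
dQ/dP = −0.21·3434e^(−0.21P) = −0.21Q = -25.049.
ε = (dQ/dP)(P/Q) = (-25.049)(16/119.281).
|ε| > 1, so demand is elastic at this price.

-3.360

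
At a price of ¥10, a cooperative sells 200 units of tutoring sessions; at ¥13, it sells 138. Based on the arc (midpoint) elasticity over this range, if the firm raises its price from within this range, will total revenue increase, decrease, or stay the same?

decrease

Arc ε = (-62/3)(11.50/169.0) ≈ -1.406.
|ε| = 1.41 > 1, so demand is elastic. A price rise therefore reduces total revenue.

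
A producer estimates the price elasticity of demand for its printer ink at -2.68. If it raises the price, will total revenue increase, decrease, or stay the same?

decrease

|ε| = 2.68 > 1, so demand is elastic. A price rise therefore reduces total revenue.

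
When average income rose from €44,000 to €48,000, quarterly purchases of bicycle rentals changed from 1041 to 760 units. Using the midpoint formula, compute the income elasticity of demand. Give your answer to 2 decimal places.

ΔQ = -281, ΔI = 4000. Midpoints: Ī = 46,000, Q̄ = 900.5.
ε_I = (ΔQ/ΔI)(Ī/Q̄) = (-281/4000)(46000/900.5).

-3.59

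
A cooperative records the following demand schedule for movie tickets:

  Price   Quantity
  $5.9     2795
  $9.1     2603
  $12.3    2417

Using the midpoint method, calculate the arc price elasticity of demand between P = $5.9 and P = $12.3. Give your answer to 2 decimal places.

-0.21

At P = 5.9, Q = 2795; at P = 12.3, Q = 2417.
ΔQ = -378, ΔP = 6.4. Midpoints: P̄ = 9.10, Q̄ = 2606.0.
ε = (ΔQ/ΔP)(P̄/Q̄) = (-378/6.4)(9.10/2606.0).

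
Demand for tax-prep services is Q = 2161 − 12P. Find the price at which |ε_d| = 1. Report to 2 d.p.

For linear demand Q = a − bP, ε = −bP/(a − bP). |ε| = 1 when bP = a − bP, i.e. P = a/(2b).
P = 2161/(2·12) = 2161/24 = 90.0417.

90.04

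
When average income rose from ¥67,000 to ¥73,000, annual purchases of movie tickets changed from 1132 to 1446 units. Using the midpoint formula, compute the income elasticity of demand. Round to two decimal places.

ΔQ = 314, ΔI = 6000. Midpoints: Ī = 70,000, Q̄ = 1289.0.
ε_I = (ΔQ/ΔI)(Ī/Q̄) = (314/6000)(70000/1289.0).

2.84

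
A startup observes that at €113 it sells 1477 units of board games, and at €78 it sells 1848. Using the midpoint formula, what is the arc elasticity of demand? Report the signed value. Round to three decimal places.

ΔQ = 1848 − 1477 = 371; ΔP = 78 − 113 = -35.
Midpoints: P̄ = 95.50, Q̄ = 1662.5.
ε = (ΔQ/ΔP)(P̄/Q̄) = (371/-35)(95.50/1662.5).

-0.609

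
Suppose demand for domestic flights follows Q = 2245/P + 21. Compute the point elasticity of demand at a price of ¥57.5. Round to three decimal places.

-0.650

At P = 57.5, Q = 60.043.
dQ/dP = −2245/P² = -0.679.
ε = (dQ/dP)(P/Q) = (-0.679)(57.5/60.043).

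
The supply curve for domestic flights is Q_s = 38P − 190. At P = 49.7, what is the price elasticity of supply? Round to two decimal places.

1.11

At P = 49.7, Q_s = 1698.60.
dQ_s/dP = 38.
ε_s = (dQ_s/dP)(P/Q_s) = (38)(49.7/1698.60).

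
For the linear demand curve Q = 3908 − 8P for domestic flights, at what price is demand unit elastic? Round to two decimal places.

244.25

For linear demand Q = a − bP, ε = −bP/(a − bP). |ε| = 1 when bP = a − bP, i.e. P = a/(2b).
P = 3908/(2·8) = 3908/16 = 244.2500.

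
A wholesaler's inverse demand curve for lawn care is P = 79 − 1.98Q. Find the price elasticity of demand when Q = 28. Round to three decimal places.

-0.425

At Q = 28, P = 79 − 1.98(28) = 23.56.
dP/dQ = −1.98, so dQ/dP = 1/(−1.98) = -0.505.
ε = (dQ/dP)(P/Q) = (-0.505)(23.56/28).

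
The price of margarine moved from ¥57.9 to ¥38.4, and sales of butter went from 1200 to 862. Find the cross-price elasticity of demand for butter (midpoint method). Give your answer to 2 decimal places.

0.81

ΔQ_x = 862 − 1200 = -338; ΔP_y = 38.4 − 57.9 = -19.5.
Midpoints: P̄_y = 48.15, Q̄_x = 1031.0.
ε_xy = (ΔQ_x/ΔP_y)(P̄_y/Q̄_x) = (-338/-19.5)(48.15/1031.0).
ε_xy > 0, so the goods are substitutes.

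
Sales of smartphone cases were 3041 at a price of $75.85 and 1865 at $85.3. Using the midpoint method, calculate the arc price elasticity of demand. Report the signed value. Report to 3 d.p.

-4.088

ΔQ = 1865 − 3041 = -1176; ΔP = 85.3 − 75.85 = 9.45.
Midpoints: P̄ = 80.57, Q̄ = 2453.0.
ε = (ΔQ/ΔP)(P̄/Q̄) = (-1176/9.45)(80.57/2453.0).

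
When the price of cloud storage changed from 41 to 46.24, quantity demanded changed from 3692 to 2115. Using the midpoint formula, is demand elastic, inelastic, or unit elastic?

Arc ε ≈ -4.521.
|ε| = 4.52 > 1.

elastic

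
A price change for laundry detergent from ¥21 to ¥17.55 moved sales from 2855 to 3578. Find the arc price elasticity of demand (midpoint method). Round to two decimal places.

ΔQ = 3578 − 2855 = 723; ΔP = 17.55 − 21 = -3.45.
Midpoints: P̄ = 19.27, Q̄ = 3216.5.
ε = (ΔQ/ΔP)(P̄/Q̄) = (723/-3.45)(19.27/3216.5).

-1.26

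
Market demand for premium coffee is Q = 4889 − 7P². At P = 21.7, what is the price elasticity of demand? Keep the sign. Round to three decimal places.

-4.139

At P = 21.7, Q = 1592.770.
dQ/dP = −14P = -303.800.
ε = (dQ/dP)(P/Q) = (-303.800)(21.7/1592.770).
|ε| > 1, so demand is elastic at this price.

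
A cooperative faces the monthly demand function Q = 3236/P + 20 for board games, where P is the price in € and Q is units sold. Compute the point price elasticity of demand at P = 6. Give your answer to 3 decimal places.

-0.964

At P = 6, Q = 559.333.
dQ/dP = −3236/P² = -89.889.
ε = (dQ/dP)(P/Q) = (-89.889)(6/559.333).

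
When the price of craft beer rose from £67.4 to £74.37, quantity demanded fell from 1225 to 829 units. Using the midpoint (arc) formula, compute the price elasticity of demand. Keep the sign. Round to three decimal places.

ΔQ = 829 − 1225 = -396; ΔP = 74.37 − 67.4 = 6.97.
Midpoints: P̄ = 70.89, Q̄ = 1027.0.
ε = (ΔQ/ΔP)(P̄/Q̄) = (-396/6.97)(70.89/1027.0).

-3.921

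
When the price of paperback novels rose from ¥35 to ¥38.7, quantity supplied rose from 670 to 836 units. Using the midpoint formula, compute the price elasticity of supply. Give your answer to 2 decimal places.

ΔQ = 836 − 670 = 166; ΔP = 38.7 − 35 = 3.7.
Midpoints: P̄ = 36.85, Q̄ = 753.0.
ε_s = (ΔQ/ΔP)(P̄/Q̄) = (166/3.7)(36.85/753.0).

2.20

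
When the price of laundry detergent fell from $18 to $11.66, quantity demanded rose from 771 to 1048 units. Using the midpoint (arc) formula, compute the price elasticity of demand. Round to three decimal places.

-0.712

ΔQ = 1048 − 771 = 277; ΔP = 11.66 − 18 = -6.34.
Midpoints: P̄ = 14.83, Q̄ = 909.5.
ε = (ΔQ/ΔP)(P̄/Q̄) = (277/-6.34)(14.83/909.5).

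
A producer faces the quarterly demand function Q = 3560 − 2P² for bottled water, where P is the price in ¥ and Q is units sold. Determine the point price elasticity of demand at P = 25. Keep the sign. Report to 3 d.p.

-1.082

At P = 25, Q = 2310.
dQ/dP = −4P = -100.
ε = (dQ/dP)(P/Q) = (-100)(25/2310).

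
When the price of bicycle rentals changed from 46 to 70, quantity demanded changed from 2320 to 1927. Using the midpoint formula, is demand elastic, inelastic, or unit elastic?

Arc ε ≈ -0.447.
|ε| = 0.45 < 1.

inelastic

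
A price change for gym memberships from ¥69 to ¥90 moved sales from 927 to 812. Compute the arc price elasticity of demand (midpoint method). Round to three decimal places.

-0.501

ΔQ = 812 − 927 = -115; ΔP = 90 − 69 = 21.
Midpoints: P̄ = 79.50, Q̄ = 869.5.
ε = (ΔQ/ΔP)(P̄/Q̄) = (-115/21)(79.50/869.5).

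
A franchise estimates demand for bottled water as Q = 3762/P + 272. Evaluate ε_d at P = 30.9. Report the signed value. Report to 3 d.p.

-0.309

At P = 30.9, Q = 393.748.
dQ/dP = −3762/P² = -3.940.
ε = (dQ/dP)(P/Q) = (-3.940)(30.9/393.748).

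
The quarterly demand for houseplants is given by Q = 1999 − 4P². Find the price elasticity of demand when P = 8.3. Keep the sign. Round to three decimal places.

-0.320

At P = 8.3, Q = 1723.440.
dQ/dP = −8P = -66.400.
ε = (dQ/dP)(P/Q) = (-66.400)(8.3/1723.440).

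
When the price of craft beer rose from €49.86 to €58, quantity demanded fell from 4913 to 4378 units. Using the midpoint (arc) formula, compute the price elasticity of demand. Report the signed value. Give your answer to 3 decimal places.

-0.763

ΔQ = 4378 − 4913 = -535; ΔP = 58 − 49.86 = 8.14.
Midpoints: P̄ = 53.93, Q̄ = 4645.5.
ε = (ΔQ/ΔP)(P̄/Q̄) = (-535/8.14)(53.93/4645.5).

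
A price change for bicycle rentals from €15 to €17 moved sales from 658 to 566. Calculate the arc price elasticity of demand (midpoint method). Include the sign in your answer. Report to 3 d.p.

-1.203

ΔQ = 566 − 658 = -92; ΔP = 17 − 15 = 2.
Midpoints: P̄ = 16.00, Q̄ = 612.0.
ε = (ΔQ/ΔP)(P̄/Q̄) = (-92/2)(16.00/612.0).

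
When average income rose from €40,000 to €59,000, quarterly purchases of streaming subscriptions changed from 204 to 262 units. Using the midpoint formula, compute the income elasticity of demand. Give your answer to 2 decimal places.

0.65

ΔQ = 58, ΔI = 19000. Midpoints: Ī = 49,500, Q̄ = 233.0.
ε_I = (ΔQ/ΔI)(Ī/Q̄) = (58/19000)(49500/233.0).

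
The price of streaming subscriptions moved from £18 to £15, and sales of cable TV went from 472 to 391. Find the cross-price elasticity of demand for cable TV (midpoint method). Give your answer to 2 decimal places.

ΔQ_x = 391 − 472 = -81; ΔP_y = 15 − 18 = -3.
Midpoints: P̄_y = 16.50, Q̄_x = 431.5.
ε_xy = (ΔQ_x/ΔP_y)(P̄_y/Q̄_x) = (-81/-3)(16.50/431.5).

1.03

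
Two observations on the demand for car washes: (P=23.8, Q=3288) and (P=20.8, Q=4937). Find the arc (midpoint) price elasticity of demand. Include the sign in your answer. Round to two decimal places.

-2.98

ΔQ = 4937 − 3288 = 1649; ΔP = 20.8 − 23.8 = -3.
Midpoints: P̄ = 22.30, Q̄ = 4112.5.
ε = (ΔQ/ΔP)(P̄/Q̄) = (1649/-3)(22.30/4112.5).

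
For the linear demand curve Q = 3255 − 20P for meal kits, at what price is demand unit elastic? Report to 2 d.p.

81.38

For linear demand Q = a − bP, ε = −bP/(a − bP). |ε| = 1 when bP = a − bP, i.e. P = a/(2b).
P = 3255/(2·20) = 3255/40 = 81.3750.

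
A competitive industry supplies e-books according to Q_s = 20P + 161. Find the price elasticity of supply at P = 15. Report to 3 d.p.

At P = 15, Q_s = 461.
dQ_s/dP = 20.
ε_s = (dQ_s/dP)(P/Q_s) = (20)(15/461).

0.651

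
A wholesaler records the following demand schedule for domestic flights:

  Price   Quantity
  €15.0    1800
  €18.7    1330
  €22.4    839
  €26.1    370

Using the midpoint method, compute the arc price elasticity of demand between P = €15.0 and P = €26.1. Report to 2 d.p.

At P = 15.0, Q = 1800; at P = 26.1, Q = 370.
ΔQ = -1430, ΔP = 11.1. Midpoints: P̄ = 20.55, Q̄ = 1085.0.
ε = (ΔQ/ΔP)(P̄/Q̄) = (-1430/11.1)(20.55/1085.0).

-2.44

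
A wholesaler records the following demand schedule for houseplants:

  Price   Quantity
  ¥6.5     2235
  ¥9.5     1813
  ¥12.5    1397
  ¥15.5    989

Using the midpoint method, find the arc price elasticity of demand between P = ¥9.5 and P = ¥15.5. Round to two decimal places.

At P = 9.5, Q = 1813; at P = 15.5, Q = 989.
ΔQ = -824, ΔP = 6.0. Midpoints: P̄ = 12.50, Q̄ = 1401.0.
ε = (ΔQ/ΔP)(P̄/Q̄) = (-824/6.0)(12.50/1401.0).

-1.23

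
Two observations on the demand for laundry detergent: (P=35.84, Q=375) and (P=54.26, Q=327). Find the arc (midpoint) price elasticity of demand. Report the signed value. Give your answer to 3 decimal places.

-0.334

ΔQ = 327 − 375 = -48; ΔP = 54.26 − 35.84 = 18.42.
Midpoints: P̄ = 45.05, Q̄ = 351.0.
ε = (ΔQ/ΔP)(P̄/Q̄) = (-48/18.42)(45.05/351.0).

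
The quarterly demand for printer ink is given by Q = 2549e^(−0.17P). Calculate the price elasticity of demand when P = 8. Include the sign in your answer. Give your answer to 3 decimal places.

At P = 8, Q = 654.228.
dQ/dP = −0.17·2549e^(−0.17P) = −0.17Q = -111.219.
ε = (dQ/dP)(P/Q) = (-111.219)(8/654.228).
|ε| > 1, so demand is elastic at this price.

-1.360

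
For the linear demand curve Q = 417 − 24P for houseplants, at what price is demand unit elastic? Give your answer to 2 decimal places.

For linear demand Q = a − bP, ε = −bP/(a − bP). |ε| = 1 when bP = a − bP, i.e. P = a/(2b).
P = 417/(2·24) = 417/48 = 8.6875.

8.69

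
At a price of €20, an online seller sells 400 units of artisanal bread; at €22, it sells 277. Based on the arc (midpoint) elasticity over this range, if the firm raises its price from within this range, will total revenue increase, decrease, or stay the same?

decrease

Arc ε = (-123/2)(21.00/338.5) ≈ -3.815.
|ε| = 3.82 > 1, so demand is elastic. A price rise therefore reduces total revenue.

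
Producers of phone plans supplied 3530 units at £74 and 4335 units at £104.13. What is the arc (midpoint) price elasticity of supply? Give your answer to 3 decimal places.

0.605

ΔQ = 4335 − 3530 = 805; ΔP = 104.13 − 74 = 30.13.
Midpoints: P̄ = 89.06, Q̄ = 3932.5.
ε_s = (ΔQ/ΔP)(P̄/Q̄) = (805/30.13)(89.06/3932.5).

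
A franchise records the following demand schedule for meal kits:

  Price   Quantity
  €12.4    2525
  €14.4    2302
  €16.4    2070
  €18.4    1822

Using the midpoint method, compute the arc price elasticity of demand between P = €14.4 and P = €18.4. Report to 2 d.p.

At P = 14.4, Q = 2302; at P = 18.4, Q = 1822.
ΔQ = -480, ΔP = 4.0. Midpoints: P̄ = 16.40, Q̄ = 2062.0.
ε = (ΔQ/ΔP)(P̄/Q̄) = (-480/4.0)(16.40/2062.0).

-0.95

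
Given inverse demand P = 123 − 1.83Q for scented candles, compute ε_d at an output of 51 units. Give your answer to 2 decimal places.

At Q = 51, P = 123 − 1.83(51) = 29.67.
dP/dQ = −1.83, so dQ/dP = 1/(−1.83) = -0.546.
ε = (dQ/dP)(P/Q) = (-0.546)(29.67/51).

-0.32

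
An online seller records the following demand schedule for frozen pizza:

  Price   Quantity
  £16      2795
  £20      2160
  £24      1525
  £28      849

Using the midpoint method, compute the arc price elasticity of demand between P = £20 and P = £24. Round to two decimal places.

-1.90

At P = 20, Q = 2160; at P = 24, Q = 1525.
ΔQ = -635, ΔP = 4. Midpoints: P̄ = 22.00, Q̄ = 1842.5.
ε = (ΔQ/ΔP)(P̄/Q̄) = (-635/4)(22.00/1842.5).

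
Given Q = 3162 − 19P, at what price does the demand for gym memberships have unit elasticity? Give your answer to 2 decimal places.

83.21

For linear demand Q = a − bP, ε = −bP/(a − bP). |ε| = 1 when bP = a − bP, i.e. P = a/(2b).
P = 3162/(2·19) = 3162/38 = 83.2105.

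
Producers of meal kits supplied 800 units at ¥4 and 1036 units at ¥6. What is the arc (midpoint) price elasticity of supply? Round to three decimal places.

0.643

ΔQ = 1036 − 800 = 236; ΔP = 6 − 4 = 2.
Midpoints: P̄ = 5.00, Q̄ = 918.0.
ε_s = (ΔQ/ΔP)(P̄/Q̄) = (236/2)(5.00/918.0).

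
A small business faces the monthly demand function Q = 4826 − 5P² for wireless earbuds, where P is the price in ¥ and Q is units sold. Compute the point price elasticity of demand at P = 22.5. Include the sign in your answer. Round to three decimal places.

-2.206

At P = 22.5, Q = 2294.750.
dQ/dP = −10P = -225.
ε = (dQ/dP)(P/Q) = (-225)(22.5/2294.750).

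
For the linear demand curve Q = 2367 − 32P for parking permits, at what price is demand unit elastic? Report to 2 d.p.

36.98

For linear demand Q = a − bP, ε = −bP/(a − bP). |ε| = 1 when bP = a − bP, i.e. P = a/(2b).
P = 2367/(2·32) = 2367/64 = 36.9844.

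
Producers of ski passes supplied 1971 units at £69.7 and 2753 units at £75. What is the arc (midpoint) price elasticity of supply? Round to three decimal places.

4.519

ΔQ = 2753 − 1971 = 782; ΔP = 75 − 69.7 = 5.3.
Midpoints: P̄ = 72.35, Q̄ = 2362.0.
ε_s = (ΔQ/ΔP)(P̄/Q̄) = (782/5.3)(72.35/2362.0).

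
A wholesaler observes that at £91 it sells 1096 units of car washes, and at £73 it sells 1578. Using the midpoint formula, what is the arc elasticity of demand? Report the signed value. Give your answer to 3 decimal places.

ΔQ = 1578 − 1096 = 482; ΔP = 73 − 91 = -18.
Midpoints: P̄ = 82.00, Q̄ = 1337.0.
ε = (ΔQ/ΔP)(P̄/Q̄) = (482/-18)(82.00/1337.0).

-1.642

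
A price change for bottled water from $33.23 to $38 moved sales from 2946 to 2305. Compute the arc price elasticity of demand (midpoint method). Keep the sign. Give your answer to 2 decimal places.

-1.82

ΔQ = 2305 − 2946 = -641; ΔP = 38 − 33.23 = 4.77.
Midpoints: P̄ = 35.61, Q̄ = 2625.5.
ε = (ΔQ/ΔP)(P̄/Q̄) = (-641/4.77)(35.61/2625.5).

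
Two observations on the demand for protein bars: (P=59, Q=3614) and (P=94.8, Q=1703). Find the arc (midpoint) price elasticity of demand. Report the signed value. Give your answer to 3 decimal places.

-1.544

ΔQ = 1703 − 3614 = -1911; ΔP = 94.8 − 59 = 35.8.
Midpoints: P̄ = 76.90, Q̄ = 2658.5.
ε = (ΔQ/ΔP)(P̄/Q̄) = (-1911/35.8)(76.90/2658.5).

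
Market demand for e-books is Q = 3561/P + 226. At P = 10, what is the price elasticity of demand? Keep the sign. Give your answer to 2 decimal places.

-0.61

At P = 10, Q = 582.100.
dQ/dP = −3561/P² = -35.610.
ε = (dQ/dP)(P/Q) = (-35.610)(10/582.100).
|ε| < 1, so demand is inelastic at this price.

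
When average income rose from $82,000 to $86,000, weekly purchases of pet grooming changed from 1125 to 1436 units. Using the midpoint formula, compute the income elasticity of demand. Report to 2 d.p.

ΔQ = 311, ΔI = 4000. Midpoints: Ī = 84,000, Q̄ = 1280.5.
ε_I = (ΔQ/ΔI)(Ī/Q̄) = (311/4000)(84000/1280.5).

5.10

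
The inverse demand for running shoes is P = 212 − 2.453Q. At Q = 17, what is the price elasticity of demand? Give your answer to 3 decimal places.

-4.084

At Q = 17, P = 212 − 2.453(17) = 170.30.
dP/dQ = −2.453, so dQ/dP = 1/(−2.453) = -0.408.
ε = (dQ/dP)(P/Q) = (-0.408)(170.30/17).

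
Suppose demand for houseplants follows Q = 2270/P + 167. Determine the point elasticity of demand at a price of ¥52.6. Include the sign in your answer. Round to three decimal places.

-0.205

At P = 52.6, Q = 210.156.
dQ/dP = −2270/P² = -0.820.
ε = (dQ/dP)(P/Q) = (-0.820)(52.6/210.156).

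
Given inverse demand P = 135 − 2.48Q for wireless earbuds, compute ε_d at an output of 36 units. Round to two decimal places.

At Q = 36, P = 135 − 2.48(36) = 45.72.
dP/dQ = −2.48, so dQ/dP = 1/(−2.48) = -0.403.
ε = (dQ/dP)(P/Q) = (-0.403)(45.72/36).

-0.51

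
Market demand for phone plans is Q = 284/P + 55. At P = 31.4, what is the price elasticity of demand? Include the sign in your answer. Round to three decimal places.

At P = 31.4, Q = 64.045.
dQ/dP = −284/P² = -0.288.
ε = (dQ/dP)(P/Q) = (-0.288)(31.4/64.045).
|ε| < 1, so demand is inelastic at this price.

-0.141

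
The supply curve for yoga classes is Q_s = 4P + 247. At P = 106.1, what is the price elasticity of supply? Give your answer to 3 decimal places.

At P = 106.1, Q_s = 671.40.
dQ_s/dP = 4.
ε_s = (dQ_s/dP)(P/Q_s) = (4)(106.1/671.40).

0.632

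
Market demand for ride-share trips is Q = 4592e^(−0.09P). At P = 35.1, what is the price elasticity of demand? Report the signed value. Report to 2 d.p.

At P = 35.1, Q = 195.014.
dQ/dP = −0.09·4592e^(−0.09P) = −0.09Q = -17.551.
ε = (dQ/dP)(P/Q) = (-17.551)(35.1/195.014).

-3.16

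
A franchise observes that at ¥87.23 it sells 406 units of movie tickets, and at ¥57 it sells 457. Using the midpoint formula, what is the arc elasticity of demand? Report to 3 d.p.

ΔQ = 457 − 406 = 51; ΔP = 57 − 87.23 = -30.23.
Midpoints: P̄ = 72.12, Q̄ = 431.5.
ε = (ΔQ/ΔP)(P̄/Q̄) = (51/-30.23)(72.12/431.5).

-0.282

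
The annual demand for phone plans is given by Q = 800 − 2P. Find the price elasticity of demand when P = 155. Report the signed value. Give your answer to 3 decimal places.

-0.633

At P = 155, Q = 490.
dQ/dP = −2.
ε = (dQ/dP)(P/Q) = (-2)(155/490).
|ε| < 1, so demand is inelastic at this price.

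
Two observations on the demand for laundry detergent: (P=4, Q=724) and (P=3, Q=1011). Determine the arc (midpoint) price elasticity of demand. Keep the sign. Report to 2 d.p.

-1.16

ΔQ = 1011 − 724 = 287; ΔP = 3 − 4 = -1.
Midpoints: P̄ = 3.50, Q̄ = 867.5.
ε = (ΔQ/ΔP)(P̄/Q̄) = (287/-1)(3.50/867.5).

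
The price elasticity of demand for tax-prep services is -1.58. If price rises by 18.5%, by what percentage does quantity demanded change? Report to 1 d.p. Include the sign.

%ΔQ ≈ ε × %ΔP = (-1.58)(18.5%) = -29.23%.

-29.2%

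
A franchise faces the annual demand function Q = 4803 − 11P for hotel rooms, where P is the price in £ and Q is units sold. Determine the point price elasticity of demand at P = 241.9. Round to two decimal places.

At P = 241.9, Q = 2142.100.
dQ/dP = −11.
ε = (dQ/dP)(P/Q) = (-11)(241.9/2142.100).
|ε| > 1, so demand is elastic at this price.

-1.24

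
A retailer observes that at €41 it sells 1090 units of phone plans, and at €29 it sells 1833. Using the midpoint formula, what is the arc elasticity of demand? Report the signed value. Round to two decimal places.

-1.48

ΔQ = 1833 − 1090 = 743; ΔP = 29 − 41 = -12.
Midpoints: P̄ = 35.00, Q̄ = 1461.5.
ε = (ΔQ/ΔP)(P̄/Q̄) = (743/-12)(35.00/1461.5).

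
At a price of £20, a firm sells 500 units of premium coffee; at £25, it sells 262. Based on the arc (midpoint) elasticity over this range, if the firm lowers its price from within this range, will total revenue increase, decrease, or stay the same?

increase

Arc ε = (-238/5)(22.50/381.0) ≈ -2.811.
|ε| = 2.81 > 1, so demand is elastic. A price cut therefore raises total revenue.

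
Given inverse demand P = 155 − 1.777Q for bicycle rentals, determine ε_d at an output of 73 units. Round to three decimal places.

At Q = 73, P = 155 − 1.777(73) = 25.28.
dP/dQ = −1.777, so dQ/dP = 1/(−1.777) = -0.563.
ε = (dQ/dP)(P/Q) = (-0.563)(25.28/73).

-0.195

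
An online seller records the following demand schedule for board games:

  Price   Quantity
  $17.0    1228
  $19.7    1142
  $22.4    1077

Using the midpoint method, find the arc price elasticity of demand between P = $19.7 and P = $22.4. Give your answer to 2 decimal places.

-0.46

At P = 19.7, Q = 1142; at P = 22.4, Q = 1077.
ΔQ = -65, ΔP = 2.7. Midpoints: P̄ = 21.05, Q̄ = 1109.5.
ε = (ΔQ/ΔP)(P̄/Q̄) = (-65/2.7)(21.05/1109.5).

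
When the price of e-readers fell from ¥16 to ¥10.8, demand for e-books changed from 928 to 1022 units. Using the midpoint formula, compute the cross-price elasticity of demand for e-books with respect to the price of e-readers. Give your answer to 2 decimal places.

-0.25

ΔQ_x = 1022 − 928 = 94; ΔP_y = 10.8 − 16 = -5.2.
Midpoints: P̄_y = 13.40, Q̄_x = 975.0.
ε_xy = (ΔQ_x/ΔP_y)(P̄_y/Q̄_x) = (94/-5.2)(13.40/975.0).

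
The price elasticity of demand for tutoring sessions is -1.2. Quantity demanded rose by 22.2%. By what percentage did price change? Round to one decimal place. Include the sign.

%ΔP ≈ %ΔQ / ε = (22.2%)/(-1.2) = -18.50%.

-18.5%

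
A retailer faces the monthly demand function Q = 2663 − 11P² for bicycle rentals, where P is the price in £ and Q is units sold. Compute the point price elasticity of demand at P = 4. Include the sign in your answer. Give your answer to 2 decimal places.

-0.14

At P = 4, Q = 2487.
dQ/dP = −22P = -88.
ε = (dQ/dP)(P/Q) = (-88)(4/2487).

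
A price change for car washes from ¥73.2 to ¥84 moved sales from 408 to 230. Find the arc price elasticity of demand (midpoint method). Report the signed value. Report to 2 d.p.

-4.06

ΔQ = 230 − 408 = -178; ΔP = 84 − 73.2 = 10.8.
Midpoints: P̄ = 78.60, Q̄ = 319.0.
ε = (ΔQ/ΔP)(P̄/Q̄) = (-178/10.8)(78.60/319.0).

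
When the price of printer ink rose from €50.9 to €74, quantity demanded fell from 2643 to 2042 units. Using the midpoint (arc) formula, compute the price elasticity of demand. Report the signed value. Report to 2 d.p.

-0.69

ΔQ = 2042 − 2643 = -601; ΔP = 74 − 50.9 = 23.1.
Midpoints: P̄ = 62.45, Q̄ = 2342.5.
ε = (ΔQ/ΔP)(P̄/Q̄) = (-601/23.1)(62.45/2342.5).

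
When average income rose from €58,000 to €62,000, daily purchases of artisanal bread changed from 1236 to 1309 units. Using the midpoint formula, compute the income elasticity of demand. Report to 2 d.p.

0.86

ΔQ = 73, ΔI = 4000. Midpoints: Ī = 60,000, Q̄ = 1272.5.
ε_I = (ΔQ/ΔI)(Ī/Q̄) = (73/4000)(60000/1272.5).
ε_I > 0, so the good is normal.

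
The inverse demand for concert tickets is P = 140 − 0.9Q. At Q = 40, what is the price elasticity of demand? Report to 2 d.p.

At Q = 40, P = 140 − 0.9(40) = 104.00.
dP/dQ = −0.9, so dQ/dP = 1/(−0.9) = -1.111.
ε = (dQ/dP)(P/Q) = (-1.111)(104.00/40).

-2.89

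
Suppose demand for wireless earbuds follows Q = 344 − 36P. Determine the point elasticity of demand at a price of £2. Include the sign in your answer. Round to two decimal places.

At P = 2, Q = 272.
dQ/dP = −36.
ε = (dQ/dP)(P/Q) = (-36)(2/272).

-0.26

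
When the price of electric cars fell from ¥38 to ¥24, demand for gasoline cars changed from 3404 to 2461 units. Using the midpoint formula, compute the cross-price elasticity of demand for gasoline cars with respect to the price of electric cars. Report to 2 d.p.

0.71

ΔQ_x = 2461 − 3404 = -943; ΔP_y = 24 − 38 = -14.
Midpoints: P̄_y = 31.00, Q̄_x = 2932.5.
ε_xy = (ΔQ_x/ΔP_y)(P̄_y/Q̄_x) = (-943/-14)(31.00/2932.5).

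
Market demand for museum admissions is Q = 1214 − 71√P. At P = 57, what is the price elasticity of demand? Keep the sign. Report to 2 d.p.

-0.40

At P = 57, Q = 677.962.
dQ/dP = −71/(2√P) = -4.702.
ε = (dQ/dP)(P/Q) = (-4.702)(57/677.962).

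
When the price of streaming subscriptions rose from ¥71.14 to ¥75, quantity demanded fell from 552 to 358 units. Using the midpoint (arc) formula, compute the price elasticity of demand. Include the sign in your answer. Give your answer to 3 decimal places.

-8.071

ΔQ = 358 − 552 = -194; ΔP = 75 − 71.14 = 3.86.
Midpoints: P̄ = 73.07, Q̄ = 455.0.
ε = (ΔQ/ΔP)(P̄/Q̄) = (-194/3.86)(73.07/455.0).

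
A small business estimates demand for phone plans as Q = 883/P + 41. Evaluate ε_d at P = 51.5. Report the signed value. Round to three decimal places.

At P = 51.5, Q = 58.146.
dQ/dP = −883/P² = -0.333.
ε = (dQ/dP)(P/Q) = (-0.333)(51.5/58.146).

-0.295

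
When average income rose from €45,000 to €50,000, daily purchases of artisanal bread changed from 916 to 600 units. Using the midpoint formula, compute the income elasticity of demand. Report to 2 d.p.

ΔQ = -316, ΔI = 5000. Midpoints: Ī = 47,500, Q̄ = 758.0.
ε_I = (ΔQ/ΔI)(Ī/Q̄) = (-316/5000)(47500/758.0).

-3.96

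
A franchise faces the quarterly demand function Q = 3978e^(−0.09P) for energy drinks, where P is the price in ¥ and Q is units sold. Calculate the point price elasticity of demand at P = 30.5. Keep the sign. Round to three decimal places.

At P = 30.5, Q = 255.580.
dQ/dP = −0.09·3978e^(−0.09P) = −0.09Q = -23.002.
ε = (dQ/dP)(P/Q) = (-23.002)(30.5/255.580).

-2.745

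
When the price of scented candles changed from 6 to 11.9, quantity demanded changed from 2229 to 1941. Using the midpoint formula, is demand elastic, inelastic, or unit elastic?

Arc ε ≈ -0.210.
|ε| = 0.21 < 1.

inelastic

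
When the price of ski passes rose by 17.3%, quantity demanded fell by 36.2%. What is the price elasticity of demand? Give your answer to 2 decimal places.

-2.09

ε = %ΔQ / %ΔP = (-36.2)/(17.3) = -2.092.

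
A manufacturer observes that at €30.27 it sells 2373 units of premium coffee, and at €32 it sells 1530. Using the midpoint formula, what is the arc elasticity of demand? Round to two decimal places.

-7.77

ΔQ = 1530 − 2373 = -843; ΔP = 32 − 30.27 = 1.73.
Midpoints: P̄ = 31.13, Q̄ = 1951.5.
ε = (ΔQ/ΔP)(P̄/Q̄) = (-843/1.73)(31.13/1951.5).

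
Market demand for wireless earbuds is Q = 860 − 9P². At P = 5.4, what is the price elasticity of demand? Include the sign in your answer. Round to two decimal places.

-0.88

At P = 5.4, Q = 597.560.
dQ/dP = −18P = -97.200.
ε = (dQ/dP)(P/Q) = (-97.200)(5.4/597.560).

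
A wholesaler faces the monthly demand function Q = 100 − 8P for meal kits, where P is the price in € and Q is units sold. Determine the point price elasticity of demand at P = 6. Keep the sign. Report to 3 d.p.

At P = 6, Q = 52.
dQ/dP = −8.
ε = (dQ/dP)(P/Q) = (-8)(6/52).
|ε| < 1, so demand is inelastic at this price.

-0.923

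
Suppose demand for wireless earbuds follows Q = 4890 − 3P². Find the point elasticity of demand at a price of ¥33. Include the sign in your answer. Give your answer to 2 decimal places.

At P = 33, Q = 1623.
dQ/dP = −6P = -198.
ε = (dQ/dP)(P/Q) = (-198)(33/1623).

-4.03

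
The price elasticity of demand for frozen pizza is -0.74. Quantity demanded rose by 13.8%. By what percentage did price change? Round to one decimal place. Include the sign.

%ΔP ≈ %ΔQ / ε = (13.8%)/(-0.74) = -18.65%.

-18.6%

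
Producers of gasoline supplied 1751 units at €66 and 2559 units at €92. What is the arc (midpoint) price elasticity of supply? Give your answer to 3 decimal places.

ΔQ = 2559 − 1751 = 808; ΔP = 92 − 66 = 26.
Midpoints: P̄ = 79.00, Q̄ = 2155.0.
ε_s = (ΔQ/ΔP)(P̄/Q̄) = (808/26)(79.00/2155.0).

1.139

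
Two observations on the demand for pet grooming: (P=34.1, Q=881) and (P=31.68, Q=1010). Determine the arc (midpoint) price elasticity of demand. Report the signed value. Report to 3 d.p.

ΔQ = 1010 − 881 = 129; ΔP = 31.68 − 34.1 = -2.42.
Midpoints: P̄ = 32.89, Q̄ = 945.5.
ε = (ΔQ/ΔP)(P̄/Q̄) = (129/-2.42)(32.89/945.5).

-1.854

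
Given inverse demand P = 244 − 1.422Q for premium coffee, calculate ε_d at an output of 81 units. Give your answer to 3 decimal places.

At Q = 81, P = 244 − 1.422(81) = 128.82.
dP/dQ = −1.422, so dQ/dP = 1/(−1.422) = -0.703.
ε = (dQ/dP)(P/Q) = (-0.703)(128.82/81).

-1.118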